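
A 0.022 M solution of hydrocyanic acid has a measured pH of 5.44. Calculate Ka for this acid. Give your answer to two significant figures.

Ka = 6.0 × 10^-10

[H+] = 10^(-5.44) = 3.63 × 10^-6 M
At equilibrium [HA] = 0.022 − 3.63 × 10^-6 = 2.20 × 10^-2 M
Ka = [H+][A-]/[HA] = (3.63 × 10^-6)² / 2.20 × 10^-2 = 6.0 × 10^-10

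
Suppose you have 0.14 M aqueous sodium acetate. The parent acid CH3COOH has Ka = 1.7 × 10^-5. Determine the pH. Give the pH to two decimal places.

pH = 8.96

CH3COO- is the conjugate base of the weak acid CH3COOH.
Kb = Kw/Ka = 1.0×10^-14 / 1.7 × 10^-5 = 5.88 × 10^-10
Let x = [OH-] at equilibrium. Kb = x²/(0.14 − x).
Assume x ≪ 0.14: x ≈ √(5.88 × 10^-10 × 0.14) = 9.07 × 10^-6 M
(x/C₀ = 0.0065% < 5%, so the approximation holds.)
pOH = −log(9.07 × 10^-6) = 5.04; pH = 14.00 − 5.04 = 8.96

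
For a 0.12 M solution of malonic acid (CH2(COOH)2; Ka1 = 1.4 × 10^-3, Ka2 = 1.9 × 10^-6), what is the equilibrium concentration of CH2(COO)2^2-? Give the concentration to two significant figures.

1.9 × 10^-6 M

First ionization gives [H+] ≈ [CH2(COOH)COO-] = 1.23 × 10^-2 M.
Second step: Ka2 = [H+][CH2(COO)2^2-]/[CH2(COOH)COO-] ≈ [CH2(COO)2^2-] (since [H+] ≈ [CH2(COOH)COO-]).
So [CH2(COO)2^2-] ≈ Ka2.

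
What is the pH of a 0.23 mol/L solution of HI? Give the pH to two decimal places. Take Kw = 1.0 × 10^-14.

pH = 0.64

HI is a strong acid and dissociates completely, so [H+] = 0.23 M.
pH = -log(0.23) = 0.64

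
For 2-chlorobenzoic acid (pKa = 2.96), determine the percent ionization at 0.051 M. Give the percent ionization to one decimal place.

ClC6H4COOH ⇌ ClC6H4COO- + H+; let x = [H+] at equilibrium.
Ka = 10^(−2.96) = 1.10 × 10^-3
Ka = x²/(C₀ − x); solving the quadratic gives x = 6.96 × 10^-3 M.
% ionization = x/C₀ × 100% = 6.96 × 10^-3/0.051 × 100% = 13.6%

13.6%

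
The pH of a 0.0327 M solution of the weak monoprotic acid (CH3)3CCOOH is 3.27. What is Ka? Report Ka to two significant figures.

Ka = 9.0 × 10^-6

[H+] = 10^(-3.27) = 5.37 × 10^-4 M
At equilibrium [HA] = 0.0327 − 5.37 × 10^-4 = 3.22 × 10^-2 M
Ka = [H+][A-]/[HA] = (5.37 × 10^-4)² / 3.22 × 10^-2 = 9.0 × 10^-6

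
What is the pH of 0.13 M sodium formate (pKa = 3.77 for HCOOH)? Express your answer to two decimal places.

pH = 8.44

HCOO- is the conjugate base of the weak acid HCOOH.
Ka = 10^(−3.77) = 1.70 × 10^-4
Kb = Kw/Ka = 1.0×10^-14 / 1.70 × 10^-4 = 5.88 × 10^-11
From the ICE table, Kb = x²/(0.13 − x) = 5.88 × 10^-11.
Since Kb ≪ C₀, x ≈ √(Kb·C₀) = 2.76 × 10^-6 M.
Check: 0.0021% ionized — well under 5%, approximation valid.
pOH = 5.56, so pH = 14.00 − pOH = 8.44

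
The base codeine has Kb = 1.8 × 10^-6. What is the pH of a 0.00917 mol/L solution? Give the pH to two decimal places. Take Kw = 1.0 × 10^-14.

pH = 10.11

C18H21NO3 + H2O ⇌ C18H22NO3+ + OH-
Kb = x²/(0.00917 − x) = 1.8 × 10^-6
Since Kb ≪ C₀, x ≈ √(Kb·C₀) = 1.28 × 10^-4 M.
pOH = 3.89, so pH = 14.00 − pOH = 10.11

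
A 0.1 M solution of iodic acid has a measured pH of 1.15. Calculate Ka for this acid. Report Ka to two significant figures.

[H+] = 10^(-1.15) = 7.08 × 10^-2 M
At equilibrium [HA] = 0.1 − 7.08 × 10^-2 = 2.92 × 10^-2 M
Ka = [H+][A-]/[HA] = (7.08 × 10^-2)² / 2.92 × 10^-2 = 1.7 × 10^-1

Ka = 1.7 × 10^-1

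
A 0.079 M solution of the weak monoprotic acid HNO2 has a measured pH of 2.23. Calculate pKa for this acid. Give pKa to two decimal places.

[H+] = 10^(-2.23) = 5.89 × 10^-3 M
At equilibrium [HA] = 0.079 − 5.89 × 10^-3 = 7.31 × 10^-2 M
Ka = [H+][A-]/[HA] = (5.89 × 10^-3)² / 7.31 × 10^-2 = 4.75 × 10^-4
pKa = -log(4.75 × 10^-4) = 3.32

pKa = 3.32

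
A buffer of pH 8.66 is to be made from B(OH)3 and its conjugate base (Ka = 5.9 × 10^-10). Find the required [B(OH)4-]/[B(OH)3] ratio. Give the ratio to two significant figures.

ratio = 0.27

pKa = -log(5.9 × 10^-10) = 9.229
pH = pKa + log(r) ⇒ log(r) = 8.66 − 9.229 = -0.569
r = [B(OH)4-]/[B(OH)3] = 10^(-0.569) = 0.27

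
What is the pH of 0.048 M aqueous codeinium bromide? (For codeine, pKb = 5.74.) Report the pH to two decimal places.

pH = 4.79

C18H22NO3+ is the conjugate acid of the weak base C18H21NO3.
Kb = 10^(−5.74) = 1.82 × 10^-6
Ka = Kw/Kb = 1.0×10^-14 / 1.82 × 10^-6 = 5.49 × 10^-9
From the ICE table, Ka = x²/(0.048 − x) = 5.49 × 10^-9.
Neglecting x in the denominator: x = √(5.49 × 10^-9 × 0.048) = 1.62 × 10^-5 M
(x/C₀ = 0.034% < 5%, so the approximation holds.)
pH = −log[H+] = −log(1.62 × 10^-5) = 4.79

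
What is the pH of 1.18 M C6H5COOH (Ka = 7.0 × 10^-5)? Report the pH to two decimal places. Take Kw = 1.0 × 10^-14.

pH = 2.04

C6H5COOH ⇌ C6H5COO- + H+
From the ICE table, Ka = x²/(1.18 − x) = 7.0 × 10^-5.
Assume x ≪ 1.18: x ≈ √(7.0 × 10^-5 × 1.18) = 9.09 × 10^-3 M
Check: 0.77% ionized — well under 5%, approximation valid.
pH = −log(9.09 × 10^-3) = 2.04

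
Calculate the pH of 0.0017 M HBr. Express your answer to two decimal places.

pH = 2.77

HBr is a strong acid and dissociates completely, so [H+] = 0.0017 M.
pH = -log(0.0017) = 2.77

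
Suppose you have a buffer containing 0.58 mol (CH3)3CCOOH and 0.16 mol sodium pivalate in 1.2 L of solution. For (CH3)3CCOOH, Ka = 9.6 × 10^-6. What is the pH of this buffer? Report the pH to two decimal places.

pH = 4.46

pKa = −log(9.6 × 10^-6) = 5.018
Henderson–Hasselbalch: pH = pKa + log([(CH3)3CCOO-]/[(CH3)3CCOOH]) = 5.018 + log(0.16/0.58)
pH = 5.018 + (-0.559) = 4.46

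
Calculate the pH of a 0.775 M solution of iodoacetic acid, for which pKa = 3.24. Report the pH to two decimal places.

pH = 1.68

ICH2COOH ⇌ ICH2COO- + H+
Ka = 10^(−3.24) = 5.75 × 10^-4
From the ICE table, Ka = [H+]²/(0.775 − [H+]) = 5.75 × 10^-4.
Assume [H+] ≪ 0.775: [H+] ≈ √(5.75 × 10^-4 × 0.775) = 2.11 × 10^-2 M
([H+]/C₀ = 2.7% < 5%, so the approximation holds.)
pH = −log[H+] = −log(2.11 × 10^-2) = 1.68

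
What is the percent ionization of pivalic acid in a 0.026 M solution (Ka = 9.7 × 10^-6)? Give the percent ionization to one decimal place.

1.9%

(CH3)3CCOOH ⇌ (CH3)3CCOO- + H+; let x = [H+] at equilibrium.
x ≈ √(Ka·C₀) = √(9.7 × 10^-6 × 0.026) = 5.02 × 10^-4 M
% ionization = x/C₀ × 100% = 5.02 × 10^-4/0.026 × 100% = 1.9%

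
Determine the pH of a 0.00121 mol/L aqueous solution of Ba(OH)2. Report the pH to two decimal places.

Ba(OH)2 is a strong base (each formula unit releases 2 OH-); [OH-] = 0.00242 M.
pOH = -log(0.00242) = 2.62
pH = 14.00 - 2.62 = 11.38

pH = 11.38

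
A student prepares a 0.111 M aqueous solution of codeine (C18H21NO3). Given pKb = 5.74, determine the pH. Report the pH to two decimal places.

C18H21NO3 + H2O ⇌ C18H22NO3+ + OH-
Kb = 10^(−5.74) = 1.82 × 10^-6
Let x = [OH-] at equilibrium. Kb = x²/(0.111 − x).
Assume x ≪ 0.111: x ≈ √(1.82 × 10^-6 × 0.111) = 4.49 × 10^-4 M
(x/C₀ = 0.4% < 5%, so the approximation holds.)
pOH = 3.35, so pH = 14.00 − pOH = 10.65

pH = 10.65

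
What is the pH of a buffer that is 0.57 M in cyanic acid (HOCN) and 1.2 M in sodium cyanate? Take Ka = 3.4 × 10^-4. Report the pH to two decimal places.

pH = 3.79

pKa = −log(3.4 × 10^-4) = 3.469
Henderson–Hasselbalch: pH = pKa + log([OCN-]/[HOCN]) = 3.469 + log(1.2/0.57)
pH = 3.469 + (+0.323) = 3.79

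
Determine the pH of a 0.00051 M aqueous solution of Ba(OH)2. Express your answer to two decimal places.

pH = 11.01

Ba(OH)2 is a strong base (each formula unit releases 2 OH-); [OH-] = 0.00102 M.
pOH = -log(0.00102) = 2.99
pH = 14.00 - 2.99 = 11.01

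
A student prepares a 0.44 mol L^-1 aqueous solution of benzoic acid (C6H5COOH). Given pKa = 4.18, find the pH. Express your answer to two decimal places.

pH = 2.27

C6H5COOH ⇌ C6H5COO- + H+
Ka = 10^(−4.18) = 6.61 × 10^-5
From the ICE table, Ka = x²/(0.44 − x) = 6.61 × 10^-5.
Since Ka ≪ C₀, x ≈ √(Ka·C₀) = 5.39 × 10^-3 M.
(x/C₀ = 1.2% < 5%, so the approximation holds.)
pH = −log(5.39 × 10^-3) = 2.27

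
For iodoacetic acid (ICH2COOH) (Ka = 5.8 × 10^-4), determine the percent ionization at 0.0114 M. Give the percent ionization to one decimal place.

ICH2COOH ⇌ ICH2COO- + H+; let x = [H+] at equilibrium.
Ka = x²/(C₀ − x); solving the quadratic gives x = 2.30 × 10^-3 M.
Fraction ionized = 2.30 × 10^-3 / 0.0114 = 0.2018 → 20.2%

20.2%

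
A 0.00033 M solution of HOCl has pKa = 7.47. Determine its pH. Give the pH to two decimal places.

HOCl ⇌ OCl- + H+
Ka = 10^(−7.47) = 3.39 × 10^-8
From the ICE table, Ka = x²/(0.00033 − x) = 3.39 × 10^-8.
Since Ka ≪ C₀, x ≈ √(Ka·C₀) = 3.34 × 10^-6 M.
Check: 1% ionized — well under 5%, approximation valid.
pH = −log[H+] = −log(3.34 × 10^-6) = 5.48

pH = 5.48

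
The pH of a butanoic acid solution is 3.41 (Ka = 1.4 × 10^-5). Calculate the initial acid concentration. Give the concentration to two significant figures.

C₀ = 1.1 × 10^-2 M

[H+] = 10^(-3.41) = 3.89 × 10^-4 M = x
Ka = x²/(C₀ − x) ⇒ C₀ = x + x²/Ka
C₀ = 3.89 × 10^-4 + (3.89 × 10^-4)²/(1.4 × 10^-5) = 1.12 × 10^-2 M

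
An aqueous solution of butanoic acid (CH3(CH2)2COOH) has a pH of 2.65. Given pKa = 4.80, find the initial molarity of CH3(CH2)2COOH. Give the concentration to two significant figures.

[H+] = 10^(-2.65) = 2.24 × 10^-3 M = x
Ka = 10^(−4.80) = 1.58 × 10^-5
Ka = x²/(C₀ − x) ⇒ C₀ = x + x²/Ka
C₀ = 2.24 × 10^-3 + (2.24 × 10^-3)²/(1.58 × 10^-5) = 3.20 × 10^-1 M

C₀ = 3.2 × 10^-1 M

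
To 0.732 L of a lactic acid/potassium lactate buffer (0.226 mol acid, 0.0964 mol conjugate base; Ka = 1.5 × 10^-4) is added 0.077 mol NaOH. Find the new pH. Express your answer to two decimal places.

After neutralization: n(CH3CH(OH)COOH) = 0.149 mol, n(CH3CH(OH)COO-) = 0.173 mol.
pKa = −log(1.5 × 10^-4) = 3.824
Henderson–Hasselbalch with mole ratio 0.173/0.149: pH = 3.824 + (+0.065)

pH = 3.89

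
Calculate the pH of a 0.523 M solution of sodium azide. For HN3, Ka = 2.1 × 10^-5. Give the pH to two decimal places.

N3- is the conjugate base of the weak acid HN3.
Kb = Kw/Ka = 1.0×10^-14 / 2.1 × 10^-5 = 4.76 × 10^-10
Kb = x²/(0.523 − x) = 4.76 × 10^-10
Since Kb ≪ C₀, x ≈ √(Kb·C₀) = 1.58 × 10^-5 M.
pOH = 4.80, so pH = 14.00 − pOH = 9.20

pH = 9.20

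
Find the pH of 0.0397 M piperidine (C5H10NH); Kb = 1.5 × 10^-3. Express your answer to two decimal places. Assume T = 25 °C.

pH = 11.85

C5H10NH + H2O ⇌ C5H10NH2+ + OH-
Kb = [OH-]²/(0.0397 − [OH-]) = 1.5 × 10^-3
The 5% rule fails; solving [OH-]² + Kb·[OH-] − Kb·C₀ = 0 exactly:
[OH-] = [−0.0015 + √(0.0015² + 0.000238)]/2 = 7.00 × 10^-3 M
pOH = −log(7.00 × 10^-3) = 2.15; pH = 14.00 − 2.15 = 11.85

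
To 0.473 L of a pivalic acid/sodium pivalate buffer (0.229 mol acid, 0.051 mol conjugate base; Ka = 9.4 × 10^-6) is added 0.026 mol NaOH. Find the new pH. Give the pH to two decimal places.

After neutralization: n((CH3)3CCOOH) = 0.203 mol, n((CH3)3CCOO-) = 0.077 mol.
pKa = −log(9.4 × 10^-6) = 5.027
Henderson–Hasselbalch with mole ratio 0.077/0.203: pH = 5.027 + (-0.421)

pH = 4.61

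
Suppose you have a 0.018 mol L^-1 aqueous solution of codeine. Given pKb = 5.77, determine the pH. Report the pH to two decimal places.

C18H21NO3 + H2O ⇌ C18H22NO3+ + OH-
Kb = 10^(−5.77) = 1.70 × 10^-6
From the ICE table, Kb = [OH-]²/(0.018 − [OH-]) = 1.70 × 10^-6.
Since Kb ≪ C₀, [OH-] ≈ √(Kb·C₀) = 1.75 × 10^-4 M.
Check: 0.97% ionized — well under 5%, approximation valid.
pOH = 3.76, so pH = 14.00 − pOH = 10.24

pH = 10.24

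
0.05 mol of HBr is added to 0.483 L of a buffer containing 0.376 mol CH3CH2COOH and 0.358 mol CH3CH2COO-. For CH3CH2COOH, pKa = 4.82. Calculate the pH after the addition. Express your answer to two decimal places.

pH = 4.68

After neutralization: n(CH3CH2COOH) = 0.426 mol, n(CH3CH2COO-) = 0.308 mol.
pH = pKa + log(n_CH3CH2COO-/n_CH3CH2COOH) = 4.82 + log(0.308/0.426) = 4.82 + (-0.141)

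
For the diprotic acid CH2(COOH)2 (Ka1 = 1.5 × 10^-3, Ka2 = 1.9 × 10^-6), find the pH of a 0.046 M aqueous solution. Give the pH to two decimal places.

pH = 2.12

Ka1 ≫ Ka2, so treat the first dissociation as the only significant source of H+.
Ka1 = x²/(0.046 − x) = 1.5 × 10^-3
Solving the quadratic: x = (−Ka1 + √(Ka1² + 4·Ka1·C₀))/2 = 7.59 × 10^-3 M
pH = −log(7.59 × 10^-3) = 2.12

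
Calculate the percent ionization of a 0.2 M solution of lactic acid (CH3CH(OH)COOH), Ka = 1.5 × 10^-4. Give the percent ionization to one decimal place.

2.7%

CH3CH(OH)COOH ⇌ CH3CH(OH)COO- + H+; let x = [H+] at equilibrium.
x ≈ √(Ka·C₀) = √(1.5 × 10^-4 × 0.2) = 5.48 × 10^-3 M
% ionization = x/C₀ × 100% = 5.48 × 10^-3/0.2 × 100% = 2.7%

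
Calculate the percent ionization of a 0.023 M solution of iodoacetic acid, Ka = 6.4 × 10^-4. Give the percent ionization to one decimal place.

ICH2COOH ⇌ ICH2COO- + H+; let x = [H+] at equilibrium.
Solve x² + 0.00064x − 1.47e-05 = 0 → x = 3.53 × 10^-3 M
Fraction ionized = 3.53 × 10^-3 / 0.023 = 0.1535 → 15.3%

15.3%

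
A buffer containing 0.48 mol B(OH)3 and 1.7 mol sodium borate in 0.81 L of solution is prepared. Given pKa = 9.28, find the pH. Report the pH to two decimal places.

pH = 9.83

Henderson–Hasselbalch: pH = pKa + log([B(OH)4-]/[B(OH)3]) = 9.28 + log(1.7/0.48)
pH = 9.28 + (+0.549) = 9.83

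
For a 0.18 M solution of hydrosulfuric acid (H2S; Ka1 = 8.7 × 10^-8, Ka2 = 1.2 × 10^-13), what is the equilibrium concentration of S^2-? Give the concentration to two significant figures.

First ionization gives [H+] ≈ [HS-] = 1.25 × 10^-4 M.
Second step: Ka2 = [H+][S^2-]/[HS-] ≈ [S^2-] (since [H+] ≈ [HS-]).
So [S^2-] ≈ Ka2.

1.2 × 10^-13 M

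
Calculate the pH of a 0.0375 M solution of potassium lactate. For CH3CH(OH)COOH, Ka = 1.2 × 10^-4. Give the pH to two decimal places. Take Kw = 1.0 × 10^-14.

CH3CH(OH)COO- is the conjugate base of the weak acid CH3CH(OH)COOH.
Kb = Kw/Ka = 1.0×10^-14 / 1.2 × 10^-4 = 8.33 × 10^-11
From the ICE table, Kb = [OH-]²/(0.0375 − [OH-]) = 8.33 × 10^-11.
Assume [OH-] ≪ 0.0375: [OH-] ≈ √(8.33 × 10^-11 × 0.0375) = 1.77 × 10^-6 M
pOH = 5.75, so pH = 14.00 − pOH = 8.25

pH = 8.25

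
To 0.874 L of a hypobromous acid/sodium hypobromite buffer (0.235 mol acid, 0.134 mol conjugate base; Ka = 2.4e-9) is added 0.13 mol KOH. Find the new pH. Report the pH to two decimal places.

pH = 9.02

OH- converts HOBr to OBr-: HOBr → 0.105 mol, OBr- → 0.264 mol.
pKa = −log(2.4 × 10^-9) = 8.620
pH = pKa + log([A⁻]/[HA]) = 8.620 + log(0.264/0.105) = 8.620 +0.400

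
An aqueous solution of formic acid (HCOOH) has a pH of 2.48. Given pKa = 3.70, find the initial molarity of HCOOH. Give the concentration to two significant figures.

C₀ = 5.8 × 10^-2 M

[H+] = 10^(-2.48) = 3.31 × 10^-3 M = x
Ka = 10^(−3.70) = 2.00 × 10^-4
Ka = x²/(C₀ − x) ⇒ C₀ = x + x²/Ka
C₀ = 3.31 × 10^-3 + (3.31 × 10^-3)²/(2.00 × 10^-4) = 5.81 × 10^-2 M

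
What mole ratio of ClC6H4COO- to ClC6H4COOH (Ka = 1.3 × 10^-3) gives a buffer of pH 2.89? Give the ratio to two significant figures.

ratio = 1.0

pKa = -log(1.3 × 10^-3) = 2.886
pH = pKa + log(r) ⇒ log(r) = 2.89 − 2.886 = +0.004
r = [ClC6H4COO-]/[ClC6H4COOH] = 10^(+0.004) = 1.01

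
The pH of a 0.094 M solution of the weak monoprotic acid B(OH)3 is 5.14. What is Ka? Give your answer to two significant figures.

Ka = 5.6 × 10^-10

[H+] = 10^(-5.14) = 7.24 × 10^-6 M
At equilibrium [HA] = 0.094 − 7.24 × 10^-6 = 9.40 × 10^-2 M
Ka = [H+][A-]/[HA] = (7.24 × 10^-6)² / 9.40 × 10^-2 = 5.6 × 10^-10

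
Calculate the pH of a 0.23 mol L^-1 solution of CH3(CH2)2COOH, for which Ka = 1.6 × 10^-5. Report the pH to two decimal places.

CH3(CH2)2COOH ⇌ CH3(CH2)2COO- + H+
From the ICE table, Ka = x²/(0.23 − x) = 1.6 × 10^-5.
Neglecting x in the denominator: x = √(1.6 × 10^-5 × 0.23) = 1.92 × 10^-3 M
pH = −log[H+] = −log(1.92 × 10^-3) = 2.72

pH = 2.72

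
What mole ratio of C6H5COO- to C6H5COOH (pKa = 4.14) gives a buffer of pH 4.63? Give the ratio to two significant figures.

ratio = 3.1

pH = pKa + log(r) ⇒ log(r) = 4.63 − 4.14 = +0.49
r = [C6H5COO-]/[C6H5COOH] = 10^(+0.49) = 3.09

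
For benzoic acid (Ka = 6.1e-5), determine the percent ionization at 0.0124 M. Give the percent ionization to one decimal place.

C6H5COOH ⇌ C6H5COO- + H+; let x = [H+] at equilibrium.
Ka = x²/(C₀ − x); solving the quadratic gives x = 8.40 × 10^-4 M.
Fraction ionized = 8.40 × 10^-4 / 0.0124 = 0.0677 → 6.8%

6.8%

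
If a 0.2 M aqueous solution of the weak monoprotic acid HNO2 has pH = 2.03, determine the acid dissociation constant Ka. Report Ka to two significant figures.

[H+] = 10^(-2.03) = 9.33 × 10^-3 M
At equilibrium [HA] = 0.2 − 9.33 × 10^-3 = 1.91 × 10^-1 M
Ka = [H+][A-]/[HA] = (9.33 × 10^-3)² / 1.91 × 10^-1 = 4.6 × 10^-4

Ka = 4.6 × 10^-4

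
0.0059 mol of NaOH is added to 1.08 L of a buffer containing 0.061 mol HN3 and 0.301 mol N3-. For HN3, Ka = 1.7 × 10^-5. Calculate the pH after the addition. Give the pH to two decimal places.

pH = 5.52

OH- converts HN3 to N3-: HN3 → 0.0551 mol, N3- → 0.307 mol.
pKa = −log(1.7 × 10^-5) = 4.770
pH = pKa + log(n_N3-/n_HN3) = 4.770 + log(0.307/0.0551) = 4.770 + (+0.746)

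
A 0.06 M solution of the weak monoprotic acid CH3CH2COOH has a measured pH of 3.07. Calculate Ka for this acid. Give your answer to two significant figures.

[H+] = 10^(-3.07) = 8.51 × 10^-4 M
At equilibrium [HA] = 0.06 − 8.51 × 10^-4 = 5.91 × 10^-2 M
Ka = [H+][A-]/[HA] = (8.51 × 10^-4)² / 5.91 × 10^-2 = 1.2 × 10^-5

Ka = 1.2 × 10^-5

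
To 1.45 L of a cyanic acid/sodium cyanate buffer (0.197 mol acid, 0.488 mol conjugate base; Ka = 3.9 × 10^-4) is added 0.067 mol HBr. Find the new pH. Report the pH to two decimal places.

pH = 3.61

Added H+ converts OCN- to HOCN: HOCN → 0.264 mol, OCN- → 0.421 mol.
pKa = −log(3.9 × 10^-4) = 3.409
Henderson–Hasselbalch with mole ratio 0.421/0.264: pH = 3.409 + (+0.203)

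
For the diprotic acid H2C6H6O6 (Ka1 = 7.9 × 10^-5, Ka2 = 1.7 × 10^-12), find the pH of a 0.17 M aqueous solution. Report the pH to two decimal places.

pH = 2.44

Ka1 ≫ Ka2, so treat the first dissociation as the only significant source of H+.
Ka1 = x²/(0.17 − x) = 7.9 × 10^-5
x ≈ √(7.9 × 10^-5 × 0.17) = 3.66 × 10^-3 M
pH = −log(3.66 × 10^-3) = 2.44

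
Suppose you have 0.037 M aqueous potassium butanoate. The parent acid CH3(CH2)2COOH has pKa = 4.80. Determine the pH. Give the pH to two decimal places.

pH = 8.68

CH3(CH2)2COO- is the conjugate base of the weak acid CH3(CH2)2COOH.
Ka = 10^(−4.80) = 1.58 × 10^-5
Kb = Kw/Ka = 1.0×10^-14 / 1.58 × 10^-5 = 6.33 × 10^-10
Kb = [OH-]²/(0.037 − [OH-]) = 6.33 × 10^-10
Assume [OH-] ≪ 0.037: [OH-] ≈ √(6.33 × 10^-10 × 0.037) = 4.84 × 10^-6 M
Check: 0.013% ionized — well under 5%, approximation valid.
pOH = 5.32, so pH = 14.00 − pOH = 8.68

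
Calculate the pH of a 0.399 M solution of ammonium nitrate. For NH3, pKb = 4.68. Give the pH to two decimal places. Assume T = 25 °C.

NH4+ is the conjugate acid of the weak base NH3.
Kb = 10^(−4.68) = 2.09 × 10^-5
Ka = Kw/Kb = 1.0×10^-14 / 2.09 × 10^-5 = 4.78 × 10^-10
Ka = [H+]²/(0.399 − [H+]) = 4.78 × 10^-10
Assume [H+] ≪ 0.399: [H+] ≈ √(4.78 × 10^-10 × 0.399) = 1.38 × 10^-5 M
Check: 0.0035% ionized — well under 5%, approximation valid.
pH = −log[H+] = −log(1.38 × 10^-5) = 4.86

pH = 4.86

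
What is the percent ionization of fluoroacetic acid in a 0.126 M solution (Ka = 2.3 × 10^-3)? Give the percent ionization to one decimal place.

12.6%

FCH2COOH ⇌ FCH2COO- + H+; let x = [H+] at equilibrium.
Ka = x²/(C₀ − x); solving the quadratic gives x = 1.59 × 10^-2 M.
Fraction ionized = 1.59 × 10^-2 / 0.126 = 0.1262 → 12.6%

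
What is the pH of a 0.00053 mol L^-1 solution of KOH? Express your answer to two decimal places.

pH = 10.72

KOH is a strong base; [OH-] = 0.00053 M.
pOH = -log(0.00053) = 3.28
pH = 14.00 - 3.28 = 10.72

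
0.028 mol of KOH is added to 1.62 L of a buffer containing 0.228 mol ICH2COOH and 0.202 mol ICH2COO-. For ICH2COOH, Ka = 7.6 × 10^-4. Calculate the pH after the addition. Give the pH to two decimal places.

pH = 3.18

OH- converts ICH2COOH to ICH2COO-: ICH2COOH → 0.2 mol, ICH2COO- → 0.23 mol.
pKa = −log(7.6 × 10^-4) = 3.119
Henderson–Hasselbalch with mole ratio 0.23/0.2: pH = 3.119 + (+0.061)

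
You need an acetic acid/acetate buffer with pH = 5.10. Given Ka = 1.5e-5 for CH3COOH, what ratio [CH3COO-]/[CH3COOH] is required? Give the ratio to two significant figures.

pKa = -log(1.5 × 10^-5) = 4.824
pH = pKa + log(r) ⇒ log(r) = 5.10 − 4.824 = +0.276
r = [CH3COO-]/[CH3COOH] = 10^(+0.276) = 1.89

ratio = 1.9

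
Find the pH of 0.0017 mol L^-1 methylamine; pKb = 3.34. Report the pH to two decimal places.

pH = 10.83

CH3NH2 + H2O ⇌ CH3NH3+ + OH-
Kb = 10^(−3.34) = 4.57 × 10^-4
Let x = [OH-] at equilibrium. Kb = x²/(0.0017 − x).
x is not negligible relative to C₀; solve x² + 0.000457·x − 7.77e-07 = 0.
x = (−Kb + √(Kb² + 4·Kb·C₀))/2 = 6.82 × 10^-4 M
pOH = −log(6.82 × 10^-4) = 3.17; pH = 14.00 − 3.17 = 10.83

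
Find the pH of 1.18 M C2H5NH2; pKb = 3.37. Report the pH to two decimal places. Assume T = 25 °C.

C2H5NH2 + H2O ⇌ C2H5NH3+ + OH-
Kb = 10^(−3.37) = 4.27 × 10^-4
Kb = [OH-]²/(1.18 − [OH-]) = 4.27 × 10^-4
Since Kb ≪ C₀, [OH-] ≈ √(Kb·C₀) = 2.24 × 10^-2 M.
([OH-]/C₀ = 1.9% < 5%, so the approximation holds.)
pOH = −log(2.24 × 10^-2) = 1.65; pH = 14.00 − 1.65 = 12.35

pH = 12.35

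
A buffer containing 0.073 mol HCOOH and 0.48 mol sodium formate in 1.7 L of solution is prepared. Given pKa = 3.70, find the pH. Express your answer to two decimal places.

Using pH = pKa + log([base]/[acid]) with [base]/[acid] = 0.48/0.073:
pH = 3.70 + (+0.818) = 4.52

pH = 4.52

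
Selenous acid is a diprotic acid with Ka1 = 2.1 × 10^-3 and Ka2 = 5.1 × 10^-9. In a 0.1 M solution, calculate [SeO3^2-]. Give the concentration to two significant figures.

5.1 × 10^-9 M

First ionization gives [H+] ≈ [HSeO3-] = 1.35 × 10^-2 M.
Second step: Ka2 = [H+][SeO3^2-]/[HSeO3-] ≈ [SeO3^2-] (since [H+] ≈ [HSeO3-]).
So [SeO3^2-] ≈ Ka2.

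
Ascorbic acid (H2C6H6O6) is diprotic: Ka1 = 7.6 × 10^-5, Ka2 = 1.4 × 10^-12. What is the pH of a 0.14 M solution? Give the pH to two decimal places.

Ka1 ≫ Ka2, so treat the first dissociation as the only significant source of H+.
Ka1 = x²/(0.14 − x) = 7.6 × 10^-5
x ≈ √(7.6 × 10^-5 × 0.14) = 3.26 × 10^-3 M
pH = −log(3.26 × 10^-3) = 2.49

pH = 2.49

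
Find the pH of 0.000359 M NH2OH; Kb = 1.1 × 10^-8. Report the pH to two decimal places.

NH2OH + H2O ⇌ NH3OH+ + OH-
From the ICE table, Kb = [OH-]²/(0.000359 − [OH-]) = 1.1 × 10^-8.
Since Kb ≪ C₀, [OH-] ≈ √(Kb·C₀) = 1.99 × 10^-6 M.
pOH = 5.70, so pH = 14.00 − pOH = 8.30

pH = 8.30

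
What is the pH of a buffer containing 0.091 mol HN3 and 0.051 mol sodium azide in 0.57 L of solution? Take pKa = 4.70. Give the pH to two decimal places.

pH = 4.45

Henderson–Hasselbalch: pH = pKa + log([N3-]/[HN3]) = 4.70 + log(0.051/0.091)
pH = 4.70 + (-0.251) = 4.45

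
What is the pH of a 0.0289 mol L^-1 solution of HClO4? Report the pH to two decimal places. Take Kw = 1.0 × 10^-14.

HClO4 is a strong acid and dissociates completely, so [H+] = 0.0289 M.
pH = -log(0.0289) = 1.54

pH = 1.54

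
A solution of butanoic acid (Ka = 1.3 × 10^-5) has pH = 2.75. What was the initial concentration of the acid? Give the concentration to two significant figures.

[H+] = 10^(-2.75) = 1.78 × 10^-3 M = x
Ka = x²/(C₀ − x) ⇒ C₀ = x + x²/Ka
C₀ = 1.78 × 10^-3 + (1.78 × 10^-3)²/(1.3 × 10^-5) = 2.46 × 10^-1 M

C₀ = 2.5 × 10^-1 M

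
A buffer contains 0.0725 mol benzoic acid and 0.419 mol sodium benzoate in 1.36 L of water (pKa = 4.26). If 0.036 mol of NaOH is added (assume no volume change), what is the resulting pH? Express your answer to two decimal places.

pH = 5.36

OH- converts C6H5COOH to C6H5COO-: C6H5COOH → 0.0365 mol, C6H5COO- → 0.455 mol.
pH = pKa + log(n_C6H5COO-/n_C6H5COOH) = 4.26 + log(0.455/0.0365) = 4.26 + (+1.096)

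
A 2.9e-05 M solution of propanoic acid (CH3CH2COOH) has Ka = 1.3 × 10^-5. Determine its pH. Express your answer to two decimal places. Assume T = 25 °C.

CH3CH2COOH ⇌ CH3CH2COO- + H+
Ka = [H+]²/(2.9e-05 − [H+]) = 1.3 × 10^-5
[H+] is not negligible relative to C₀; solve [H+]² + 1.3e-05·[H+] − 3.77e-10 = 0.
[H+] = (−Ka + √(Ka² + 4·Ka·C₀))/2 = 1.40 × 10^-5 M
pH = −log(1.40 × 10^-5) = 4.85

pH = 4.85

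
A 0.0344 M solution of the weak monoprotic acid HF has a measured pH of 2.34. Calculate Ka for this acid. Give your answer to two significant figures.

Ka = 7.0 × 10^-4

[H+] = 10^(-2.34) = 4.57 × 10^-3 M
At equilibrium [HA] = 0.0344 − 4.57 × 10^-3 = 2.98 × 10^-2 M
Ka = [H+][A-]/[HA] = (4.57 × 10^-3)² / 2.98 × 10^-2 = 7.0 × 10^-4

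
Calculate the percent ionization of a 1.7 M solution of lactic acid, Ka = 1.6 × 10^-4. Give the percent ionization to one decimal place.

1.0%

CH3CH(OH)COOH ⇌ CH3CH(OH)COO- + H+; let x = [H+] at equilibrium.
x ≈ √(Ka·C₀) = √(1.6 × 10^-4 × 1.7) = 1.65 × 10^-2 M
% ionization = x/C₀ × 100% = 1.65 × 10^-2/1.7 × 100% = 1.0%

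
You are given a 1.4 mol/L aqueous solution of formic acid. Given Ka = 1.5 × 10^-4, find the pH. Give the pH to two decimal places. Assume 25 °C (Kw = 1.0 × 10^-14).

HCOOH ⇌ HCOO- + H+
Let x = [H+] at equilibrium. Ka = x²/(1.4 − x).
Since Ka ≪ C₀, x ≈ √(Ka·C₀) = 1.45 × 10^-2 M.
pH = −log[H+] = −log(1.45 × 10^-2) = 1.84

pH = 1.84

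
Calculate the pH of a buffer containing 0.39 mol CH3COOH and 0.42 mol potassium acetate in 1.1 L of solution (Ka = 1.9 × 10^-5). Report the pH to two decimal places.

pH = 4.75

pKa = −log(1.9 × 10^-5) = 4.721
Henderson–Hasselbalch: pH = pKa + log([CH3COO-]/[CH3COOH]) = 4.721 + log(0.42/0.39)
pH = 4.721 + (+0.032) = 4.75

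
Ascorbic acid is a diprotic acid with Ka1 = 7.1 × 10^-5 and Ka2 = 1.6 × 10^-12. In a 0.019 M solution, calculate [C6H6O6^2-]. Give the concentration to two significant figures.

1.6 × 10^-12 M

First ionization gives [H+] ≈ [HC6H6O6-] = 1.13 × 10^-3 M.
Second step: Ka2 = [H+][C6H6O6^2-]/[HC6H6O6-] ≈ [C6H6O6^2-] (since [H+] ≈ [HC6H6O6-]).
So [C6H6O6^2-] ≈ Ka2.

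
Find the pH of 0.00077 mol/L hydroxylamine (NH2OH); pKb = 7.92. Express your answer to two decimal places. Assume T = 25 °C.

pH = 8.48

NH2OH + H2O ⇌ NH3OH+ + OH-
Kb = 10^(−7.92) = 1.20 × 10^-8
Kb = [OH-]²/(0.00077 − [OH-]) = 1.20 × 10^-8
Since Kb ≪ C₀, [OH-] ≈ √(Kb·C₀) = 3.04 × 10^-6 M.
pOH = −log(3.04 × 10^-6) = 5.52; pH = 14.00 − 5.52 = 8.48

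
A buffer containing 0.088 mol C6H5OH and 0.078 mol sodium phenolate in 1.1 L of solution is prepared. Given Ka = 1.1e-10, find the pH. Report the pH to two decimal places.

pH = 9.91

pKa = −log(1.1 × 10^-10) = 9.959
Henderson–Hasselbalch: pH = pKa + log([C6H5O-]/[C6H5OH]) = 9.959 + log(0.078/0.088)
pH = 9.959 + (-0.052) = 9.91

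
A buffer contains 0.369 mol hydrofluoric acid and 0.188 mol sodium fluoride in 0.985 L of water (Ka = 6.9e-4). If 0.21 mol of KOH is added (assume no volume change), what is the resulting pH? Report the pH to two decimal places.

After neutralization: n(HF) = 0.159 mol, n(F-) = 0.398 mol.
pKa = −log(6.9 × 10^-4) = 3.161
pH = pKa + log([A⁻]/[HA]) = 3.161 + log(0.398/0.159) = 3.161 +0.398

pH = 3.56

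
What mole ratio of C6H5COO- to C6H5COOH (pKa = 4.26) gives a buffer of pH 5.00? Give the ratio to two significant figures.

ratio = 5.5

pH = pKa + log(r) ⇒ log(r) = 5.00 − 4.26 = +0.74
r = [C6H5COO-]/[C6H5COOH] = 10^(+0.74) = 5.5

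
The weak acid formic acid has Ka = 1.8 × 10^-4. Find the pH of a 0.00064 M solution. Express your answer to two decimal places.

HCOOH ⇌ HCOO- + H+
Ka = x²/(0.00064 − x) = 1.8 × 10^-4
x is not negligible relative to C₀; solve x² + 0.00018·x − 1.15e-07 = 0.
x = (−Ka + √(Ka² + 4·Ka·C₀))/2 = 2.61 × 10^-4 M
pH = −log(2.61 × 10^-4) = 3.58

pH = 3.58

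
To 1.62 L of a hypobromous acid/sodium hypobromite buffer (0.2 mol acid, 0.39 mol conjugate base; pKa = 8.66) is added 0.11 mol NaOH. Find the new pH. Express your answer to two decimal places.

After neutralization: n(HOBr) = 0.09 mol, n(OBr-) = 0.5 mol.
pH = pKa + log(n_OBr-/n_HOBr) = 8.66 + log(0.5/0.09) = 8.66 + (+0.745)

pH = 9.40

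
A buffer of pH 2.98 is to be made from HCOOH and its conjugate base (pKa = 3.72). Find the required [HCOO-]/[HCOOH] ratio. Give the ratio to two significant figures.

pH = pKa + log(r) ⇒ log(r) = 2.98 − 3.72 = -0.74
r = [HCOO-]/[HCOOH] = 10^(-0.74) = 0.182

ratio = 0.18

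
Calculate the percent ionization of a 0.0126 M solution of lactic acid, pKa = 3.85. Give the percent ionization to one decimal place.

CH3CH(OH)COOH ⇌ CH3CH(OH)COO- + H+; let x = [H+] at equilibrium.
Ka = 10^(−3.85) = 1.41 × 10^-4
Solve x² + 0.000141x − 1.78e-06 = 0 → x = 1.26 × 10^-3 M
% ionization = x/C₀ × 100% = 1.26 × 10^-3/0.0126 × 100% = 10.0%

10.0%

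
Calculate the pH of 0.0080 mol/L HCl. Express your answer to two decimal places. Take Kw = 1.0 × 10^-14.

pH = 2.10

HCl is a strong acid and dissociates completely, so [H+] = 0.0080 M.
pH = -log(0.008) = 2.10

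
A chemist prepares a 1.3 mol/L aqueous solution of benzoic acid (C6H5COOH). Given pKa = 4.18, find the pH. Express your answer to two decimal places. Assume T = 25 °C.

pH = 2.03

C6H5COOH ⇌ C6H5COO- + H+
Ka = 10^(−4.18) = 6.61 × 10^-5
Ka = x²/(1.3 − x) = 6.61 × 10^-5
Neglecting x in the denominator: x = √(6.61 × 10^-5 × 1.3) = 9.27 × 10^-3 M
(x/C₀ = 0.71% < 5%, so the approximation holds.)
pH = −log(9.27 × 10^-3) = 2.03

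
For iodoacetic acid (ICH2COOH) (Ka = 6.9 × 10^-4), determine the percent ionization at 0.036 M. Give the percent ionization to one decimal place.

ICH2COOH ⇌ ICH2COO- + H+; let x = [H+] at equilibrium.
Solve x² + 0.00069x − 2.48e-05 = 0 → x = 4.65 × 10^-3 M
% ionization = x/C₀ × 100% = 4.65 × 10^-3/0.036 × 100% = 12.9%

12.9%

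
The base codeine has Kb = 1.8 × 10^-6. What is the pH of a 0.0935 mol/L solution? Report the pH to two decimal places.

C18H21NO3 + H2O ⇌ C18H22NO3+ + OH-
Kb = [OH-]²/(0.0935 − [OH-]) = 1.8 × 10^-6
Assume [OH-] ≪ 0.0935: [OH-] ≈ √(1.8 × 10^-6 × 0.0935) = 4.10 × 10^-4 M
([OH-]/C₀ = 0.44% < 5%, so the approximation holds.)
pOH = 3.39, so pH = 14.00 − pOH = 10.61

pH = 10.61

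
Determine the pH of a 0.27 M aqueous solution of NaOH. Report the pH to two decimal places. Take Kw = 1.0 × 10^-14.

pH = 13.43

NaOH is a strong base; [OH-] = 0.27 M.
pOH = -log(0.27) = 0.57
pH = 14.00 - 0.57 = 13.43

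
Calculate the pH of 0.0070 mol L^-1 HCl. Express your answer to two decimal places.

HCl is a strong acid and dissociates completely, so [H+] = 0.0070 M.
pH = -log(0.007) = 2.15

pH = 2.15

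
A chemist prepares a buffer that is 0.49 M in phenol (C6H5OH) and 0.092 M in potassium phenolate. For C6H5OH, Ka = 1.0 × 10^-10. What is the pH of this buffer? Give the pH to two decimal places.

pH = 9.27

pKa = −log(1.0 × 10^-10) = 10.000
Using pH = pKa + log([base]/[acid]) with [base]/[acid] = 0.092/0.49:
pH = 10.000 + (-0.726) = 9.27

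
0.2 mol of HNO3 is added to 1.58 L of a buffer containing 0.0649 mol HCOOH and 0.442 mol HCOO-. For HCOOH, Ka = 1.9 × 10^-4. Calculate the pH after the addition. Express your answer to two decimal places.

pH = 3.68

After neutralization: n(HCOOH) = 0.265 mol, n(HCOO-) = 0.242 mol.
pKa = −log(1.9 × 10^-4) = 3.721
pH = pKa + log([A⁻]/[HA]) = 3.721 + log(0.242/0.265) = 3.721 -0.039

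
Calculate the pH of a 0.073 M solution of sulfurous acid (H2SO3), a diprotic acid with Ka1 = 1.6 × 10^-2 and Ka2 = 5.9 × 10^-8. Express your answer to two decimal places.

Since Ka1 ≫ Ka2, the first ionization dominates [H+].
Ka1 = x²/(0.073 − x) = 1.6 × 10^-2
Solving the quadratic: x = (−Ka1 + √(Ka1² + 4·Ka1·C₀))/2 = 2.71 × 10^-2 M
pH = −log(2.71 × 10^-2) = 1.57

pH = 1.57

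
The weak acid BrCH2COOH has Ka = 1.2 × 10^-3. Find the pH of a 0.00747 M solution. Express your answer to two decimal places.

BrCH2COOH ⇌ BrCH2COO- + H+
Let x = [H+] at equilibrium. Ka = x²/(0.00747 − x).
x is not negligible relative to C₀; solve x² + 0.0012·x − 8.96e-06 = 0.
x = [−0.0012 + √(0.0012² + 3.59e-05)]/2 = 2.45 × 10^-3 M
pH = −log(2.45 × 10^-3) = 2.61

pH = 2.61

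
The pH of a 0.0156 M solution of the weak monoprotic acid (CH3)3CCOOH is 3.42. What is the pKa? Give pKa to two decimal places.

[H+] = 10^(-3.42) = 3.80 × 10^-4 M
At equilibrium [HA] = 0.0156 − 3.80 × 10^-4 = 1.52 × 10^-2 M
Ka = [H+][A-]/[HA] = (3.80 × 10^-4)² / 1.52 × 10^-2 = 9.50 × 10^-6
pKa = -log(9.50 × 10^-6) = 5.02

pKa = 5.02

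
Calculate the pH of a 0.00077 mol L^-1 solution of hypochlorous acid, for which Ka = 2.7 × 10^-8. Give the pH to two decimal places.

pH = 5.34

HOCl ⇌ OCl- + H+
Ka = [H+]²/(0.00077 − [H+]) = 2.7 × 10^-8
Assume [H+] ≪ 0.00077: [H+] ≈ √(2.7 × 10^-8 × 0.00077) = 4.56 × 10^-6 M
([H+]/C₀ = 0.59% < 5%, so the approximation holds.)
pH = −log(4.56 × 10^-6) = 5.34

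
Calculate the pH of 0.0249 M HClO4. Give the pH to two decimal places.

pH = 1.60

HClO4 is a strong acid and dissociates completely, so [H+] = 0.0249 M.
pH = -log(0.0249) = 1.60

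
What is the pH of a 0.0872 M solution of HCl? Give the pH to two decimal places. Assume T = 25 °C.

HCl is a strong acid and dissociates completely, so [H+] = 0.0872 M.
pH = -log(0.0872) = 1.06

pH = 1.06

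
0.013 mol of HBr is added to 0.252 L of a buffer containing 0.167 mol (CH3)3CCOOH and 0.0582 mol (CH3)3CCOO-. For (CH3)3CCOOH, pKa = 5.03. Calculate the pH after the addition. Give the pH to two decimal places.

After neutralization: n((CH3)3CCOOH) = 0.18 mol, n((CH3)3CCOO-) = 0.0452 mol.
pH = pKa + log(n_(CH3)3CCOO-/n_(CH3)3CCOOH) = 5.03 + log(0.0452/0.18) = 5.03 + (-0.600)

pH = 4.43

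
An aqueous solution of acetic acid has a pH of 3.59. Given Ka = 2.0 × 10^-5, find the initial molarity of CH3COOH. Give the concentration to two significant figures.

[H+] = 10^(-3.59) = 2.57 × 10^-4 M = x
Ka = x²/(C₀ − x) ⇒ C₀ = x + x²/Ka
C₀ = 2.57 × 10^-4 + (2.57 × 10^-4)²/(2.0 × 10^-5) = 3.56 × 10^-3 M

C₀ = 3.6 × 10^-3 M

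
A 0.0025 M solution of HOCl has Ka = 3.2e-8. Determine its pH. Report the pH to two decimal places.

pH = 5.05

HOCl ⇌ OCl- + H+
From the ICE table, Ka = [H+]²/(0.0025 − [H+]) = 3.2 × 10^-8.
Assume [H+] ≪ 0.0025: [H+] ≈ √(3.2 × 10^-8 × 0.0025) = 8.94 × 10^-6 M
pH = −log[H+] = −log(8.94 × 10^-6) = 5.05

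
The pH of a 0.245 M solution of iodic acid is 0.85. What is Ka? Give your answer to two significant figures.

Ka = 1.9 × 10^-1

[H+] = 10^(-0.85) = 1.41 × 10^-1 M
At equilibrium [HA] = 0.245 − 1.41 × 10^-1 = 1.04 × 10^-1 M
Ka = [H+][A-]/[HA] = (1.41 × 10^-1)² / 1.04 × 10^-1 = 1.9 × 10^-1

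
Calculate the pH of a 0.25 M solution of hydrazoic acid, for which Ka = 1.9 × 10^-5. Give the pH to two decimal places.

pH = 2.66

HN3 ⇌ N3- + H+
Ka = x²/(0.25 − x) = 1.9 × 10^-5
Since Ka ≪ C₀, x ≈ √(Ka·C₀) = 2.18 × 10^-3 M.
pH = −log(2.18 × 10^-3) = 2.66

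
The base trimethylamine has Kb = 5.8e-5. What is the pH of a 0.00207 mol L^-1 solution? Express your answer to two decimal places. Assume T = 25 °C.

(CH3)3N + H2O ⇌ (CH3)3NH+ + OH-
Let x = [OH-] at equilibrium. Kb = x²/(0.00207 − x).
The 5% rule fails; solving x² + Kb·x − Kb·C₀ = 0 exactly:
x = (−Kb + √(Kb² + 4·Kb·C₀))/2 = 3.19 × 10^-4 M
pOH = 3.50, so pH = 14.00 − pOH = 10.50

pH = 10.50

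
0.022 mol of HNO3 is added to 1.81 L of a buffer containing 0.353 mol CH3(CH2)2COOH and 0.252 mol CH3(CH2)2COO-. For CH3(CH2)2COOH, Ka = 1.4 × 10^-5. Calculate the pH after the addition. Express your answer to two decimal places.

pH = 4.64

Added H+ converts CH3(CH2)2COO- to CH3(CH2)2COOH: CH3(CH2)2COOH → 0.375 mol, CH3(CH2)2COO- → 0.23 mol.
pKa = −log(1.4 × 10^-5) = 4.854
Henderson–Hasselbalch with mole ratio 0.23/0.375: pH = 4.854 + (-0.212)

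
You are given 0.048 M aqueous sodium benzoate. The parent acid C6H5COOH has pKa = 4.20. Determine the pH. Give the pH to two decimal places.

pH = 8.44

C6H5COO- is the conjugate base of the weak acid C6H5COOH.
Ka = 10^(−4.20) = 6.31 × 10^-5
Kb = Kw/Ka = 1.0×10^-14 / 6.31 × 10^-5 = 1.58 × 10^-10
Kb = [OH-]²/(0.048 − [OH-]) = 1.58 × 10^-10
Since Kb ≪ C₀, [OH-] ≈ √(Kb·C₀) = 2.75 × 10^-6 M.
pOH = −log(2.75 × 10^-6) = 5.56; pH = 14.00 − 5.56 = 8.44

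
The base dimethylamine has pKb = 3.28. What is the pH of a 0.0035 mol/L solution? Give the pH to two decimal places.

(CH3)2NH + H2O ⇌ (CH3)2NH2+ + OH-
Kb = 10^(−3.28) = 5.25 × 10^-4
Let x = [OH-] at equilibrium. Kb = x²/(0.0035 − x).
x is not negligible relative to C₀; solve x² + 0.000525·x − 1.84e-06 = 0.
x = [−0.000525 + √(0.000525² + 7.35e-06)]/2 = 1.12 × 10^-3 M
pOH = −log(1.12 × 10^-3) = 2.95; pH = 14.00 − 2.95 = 11.05

pH = 11.05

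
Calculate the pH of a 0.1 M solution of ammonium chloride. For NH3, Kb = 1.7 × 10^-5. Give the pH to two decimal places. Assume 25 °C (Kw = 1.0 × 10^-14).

pH = 5.12

NH4+ is the conjugate acid of the weak base NH3.
Ka = Kw/Kb = 1.0×10^-14 / 1.7 × 10^-5 = 5.88 × 10^-10
Let x = [H+] at equilibrium. Ka = x²/(0.1 − x).
Since Ka ≪ C₀, x ≈ √(Ka·C₀) = 7.67 × 10^-6 M.
(x/C₀ = 0.0077% < 5%, so the approximation holds.)
pH = −log[H+] = −log(7.67 × 10^-6) = 5.12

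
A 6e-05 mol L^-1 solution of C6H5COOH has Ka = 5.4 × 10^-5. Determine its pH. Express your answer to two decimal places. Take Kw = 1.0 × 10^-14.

C6H5COOH ⇌ C6H5COO- + H+
From the ICE table, Ka = [H+]²/(6e-05 − [H+]) = 5.4 × 10^-5.
The 5% rule fails; solving [H+]² + Ka·[H+] − Ka·C₀ = 0 exactly:
[H+] = (−Ka + √(Ka² + 4·Ka·C₀))/2 = 3.60 × 10^-5 M
pH = −log(3.60 × 10^-5) = 4.44

pH = 4.44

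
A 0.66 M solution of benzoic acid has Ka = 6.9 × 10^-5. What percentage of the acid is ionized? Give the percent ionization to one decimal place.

1.0%

C6H5COOH ⇌ C6H5COO- + H+; let x = [H+] at equilibrium.
x ≈ √(Ka·C₀) = √(6.9 × 10^-5 × 0.66) = 6.75 × 10^-3 M
% ionization = x/C₀ × 100% = 6.75 × 10^-3/0.66 × 100% = 1.0%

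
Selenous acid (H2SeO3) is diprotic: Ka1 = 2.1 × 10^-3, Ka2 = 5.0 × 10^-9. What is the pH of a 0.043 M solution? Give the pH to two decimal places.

pH = 2.07

Ka1 ≫ Ka2, so treat the first dissociation as the only significant source of H+.
Ka1 = x²/(0.043 − x) = 2.1 × 10^-3
Solving the quadratic: x = (−Ka1 + √(Ka1² + 4·Ka1·C₀))/2 = 8.51 × 10^-3 M
pH = −log(8.51 × 10^-3) = 2.07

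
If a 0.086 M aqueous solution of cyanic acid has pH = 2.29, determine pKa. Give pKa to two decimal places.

pKa = 3.49

[H+] = 10^(-2.29) = 5.13 × 10^-3 M
At equilibrium [HA] = 0.086 − 5.13 × 10^-3 = 8.09 × 10^-2 M
Ka = [H+][A-]/[HA] = (5.13 × 10^-3)² / 8.09 × 10^-2 = 3.25 × 10^-4
pKa = -log(3.25 × 10^-4) = 3.49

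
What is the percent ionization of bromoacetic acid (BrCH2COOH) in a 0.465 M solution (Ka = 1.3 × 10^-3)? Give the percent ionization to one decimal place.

BrCH2COOH ⇌ BrCH2COO- + H+; let x = [H+] at equilibrium.
Ka = x²/(C₀ − x); solving the quadratic gives x = 2.39 × 10^-2 M.
Fraction ionized = 2.39 × 10^-2 / 0.465 = 0.0514 → 5.1%

5.1%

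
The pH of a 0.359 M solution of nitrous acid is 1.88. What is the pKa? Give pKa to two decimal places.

pKa = 3.30

[H+] = 10^(-1.88) = 1.32 × 10^-2 M
At equilibrium [HA] = 0.359 − 1.32 × 10^-2 = 3.46 × 10^-1 M
Ka = [H+][A-]/[HA] = (1.32 × 10^-2)² / 3.46 × 10^-1 = 5.04 × 10^-4
pKa = -log(5.04 × 10^-4) = 3.30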